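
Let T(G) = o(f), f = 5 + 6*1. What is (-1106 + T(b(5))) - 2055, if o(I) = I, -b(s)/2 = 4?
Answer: -3150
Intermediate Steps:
b(s) = -8 (b(s) = -2*4 = -8)
f = 11 (f = 5 + 6 = 11)
T(G) = 11
(-1106 + T(b(5))) - 2055 = (-1106 + 11) - 2055 = -1095 - 2055 = -3150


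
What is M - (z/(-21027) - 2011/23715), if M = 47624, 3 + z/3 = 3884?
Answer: 7916092881454/166218435 ≈ 47625.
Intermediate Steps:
z = 11643 (z = -9 + 3*3884 = -9 + 11652 = 11643)
M - (z/(-21027) - 2011/23715) = 47624 - (11643/(-21027) - 2011/23715) = 47624 - (11643*(-1/21027) - 2011*1/23715) = 47624 - (-3881/7009 - 2011/23715) = 47624 - 1*(-106133014/166218435) = 47624 + 106133014/166218435 = 7916092881454/166218435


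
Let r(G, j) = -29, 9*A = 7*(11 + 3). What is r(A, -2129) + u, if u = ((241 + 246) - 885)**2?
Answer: 158375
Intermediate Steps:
A = 98/9 (A = (7*(11 + 3))/9 = (7*14)/9 = (1/9)*98 = 98/9 ≈ 10.889)
u = 158404 (u = (487 - 885)**2 = (-398)**2 = 158404)
r(A, -2129) + u = -29 + 158404 = 158375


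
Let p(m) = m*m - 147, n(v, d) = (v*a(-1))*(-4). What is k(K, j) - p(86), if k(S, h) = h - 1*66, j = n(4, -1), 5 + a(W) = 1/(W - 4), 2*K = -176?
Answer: -36159/5 ≈ -7231.8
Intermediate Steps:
K = -88 (K = (½)*(-176) = -88)
a(W) = -5 + 1/(-4 + W) (a(W) = -5 + 1/(W - 4) = -5 + 1/(-4 + W))
n(v, d) = 104*v/5 (n(v, d) = (v*((21 - 5*(-1))/(-4 - 1)))*(-4) = (v*((21 + 5)/(-5)))*(-4) = (v*(-⅕*26))*(-4) = (v*(-26/5))*(-4) = -26*v/5*(-4) = 104*v/5)
p(m) = -147 + m² (p(m) = m² - 147 = -147 + m²)
j = 416/5 (j = (104/5)*4 = 416/5 ≈ 83.200)
k(S, h) = -66 + h (k(S, h) = h - 66 = -66 + h)
k(K, j) - p(86) = (-66 + 416/5) - (-147 + 86²) = 86/5 - (-147 + 7396) = 86/5 - 1*7249 = 86/5 - 7249 = -36159/5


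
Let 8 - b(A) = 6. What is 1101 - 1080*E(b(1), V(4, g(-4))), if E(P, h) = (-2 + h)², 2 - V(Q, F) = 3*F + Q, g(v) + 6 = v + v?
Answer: -1558419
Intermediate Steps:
g(v) = -6 + 2*v (g(v) = -6 + (v + v) = -6 + 2*v)
b(A) = 2 (b(A) = 8 - 1*6 = 8 - 6 = 2)
V(Q, F) = 2 - Q - 3*F (V(Q, F) = 2 - (3*F + Q) = 2 - (Q + 3*F) = 2 + (-Q - 3*F) = 2 - Q - 3*F)
1101 - 1080*E(b(1), V(4, g(-4))) = 1101 - 1080*(-2 + (2 - 1*4 - 3*(-6 + 2*(-4))))² = 1101 - 1080*(-2 + (2 - 4 - 3*(-6 - 8)))² = 1101 - 1080*(-2 + (2 - 4 - 3*(-14)))² = 1101 - 1080*(-2 + (2 - 4 + 42))² = 1101 - 1080*(-2 + 40)² = 1101 - 1080*38² = 1101 - 1080*1444 = 1101 - 1559520 = -1558419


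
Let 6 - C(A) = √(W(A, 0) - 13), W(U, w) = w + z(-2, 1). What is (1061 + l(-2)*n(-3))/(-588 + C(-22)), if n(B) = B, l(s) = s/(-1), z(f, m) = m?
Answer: -102335/56456 + 1055*I*√3/169368 ≈ -1.8127 + 0.010789*I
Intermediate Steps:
l(s) = -s (l(s) = s*(-1) = -s)
W(U, w) = 1 + w (W(U, w) = w + 1 = 1 + w)
C(A) = 6 - 2*I*√3 (C(A) = 6 - √((1 + 0) - 13) = 6 - √(1 - 13) = 6 - √(-12) = 6 - 2*I*√3)
(1061 + l(-2)*n(-3))/(-588 + C(-22)) = (1061 - 1*(-2)*(-3))/(-588 + (6 - 2*I*√3)) = (1061 + 2*(-3))/(-582 - 2*I*√3) = (1061 - 6)/(-582 - 2*I*√3) = 1055/(-582 - 2*I*√3)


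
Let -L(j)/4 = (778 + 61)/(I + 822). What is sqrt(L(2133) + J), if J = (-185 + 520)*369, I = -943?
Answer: sqrt(14960771)/11 ≈ 351.63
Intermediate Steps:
J = 123615 (J = 335*369 = 123615)
L(j) = 3356/121 (L(j) = -4*(778 + 61)/(-943 + 822) = -3356/(-121) = -3356*(-1)/121 = -4*(-839/121) = 3356/121)
sqrt(L(2133) + J) = sqrt(3356/121 + 123615) = sqrt(14960771/121) = sqrt(14960771)/11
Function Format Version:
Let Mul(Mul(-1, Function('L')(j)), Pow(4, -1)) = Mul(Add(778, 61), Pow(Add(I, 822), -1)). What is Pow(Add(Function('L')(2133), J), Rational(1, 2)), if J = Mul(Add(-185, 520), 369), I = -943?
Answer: Mul(Rational(1, 11), Pow(14960771, Rational(1, 2))) ≈ 351.63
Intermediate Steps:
J = 123615 (J = Mul(335, 369) = 123615)
Function('L')(j) = Rational(3356, 121) (Function('L')(j) = Mul(-4, Mul(Add(778, 61), Pow(Add(-943, 822), -1))) = Mul(-4, Mul(839, Pow(-121, -1))) = Mul(-4, Mul(839, Rational(-1, 121))) = Mul(-4, Rational(-839, 121)) = Rational(3356, 121))
Pow(Add(Function('L')(2133), J), Rational(1, 2)) = Pow(Add(Rational(3356, 121), 123615), Rational(1, 2)) = Pow(Rational(14960771, 121), Rational(1, 2)) = Mul(Rational(1, 11), Pow(14960771, Rational(1, 2)))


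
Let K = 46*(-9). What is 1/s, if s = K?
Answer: -1/414 ≈ -0.0024155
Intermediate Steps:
K = -414
s = -414
1/s = 1/(-414) = -1/414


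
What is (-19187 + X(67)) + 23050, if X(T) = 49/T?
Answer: 258870/67 ≈ 3863.7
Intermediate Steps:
(-19187 + X(67)) + 23050 = (-19187 + 49/67) + 23050 = -1285480/67 + 23050 = 258870/67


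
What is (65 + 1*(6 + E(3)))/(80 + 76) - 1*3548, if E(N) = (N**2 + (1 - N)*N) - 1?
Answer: -553415/156 ≈ -3547.5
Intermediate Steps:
E(N) = -1 + N**2 + N*(1 - N) (E(N) = (N**2 + N*(1 - N)) - 1 = -1 + N**2 + N*(1 - N))
(65 + 1*(6 + E(3)))/(80 + 76) - 1*3548 = (65 + 1*(6 + (-1 + 3)))/(80 + 76) - 1*3548 = (65 + 1*(6 + 2))/156 - 3548 = (65 + 1*8)/156 - 3548 = (65 + 8)/156 - 3548 = (1/156)*73 - 3548 = 73/156 - 3548 = -553415/156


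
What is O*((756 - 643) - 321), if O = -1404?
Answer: 292032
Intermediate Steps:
O*((756 - 643) - 321) = -1404*((756 - 643) - 321) = -1404*(113 - 321) = -1404*(-208) = 292032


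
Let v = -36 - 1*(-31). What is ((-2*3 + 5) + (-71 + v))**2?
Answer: 5929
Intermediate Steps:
v = -5 (v = -36 + 31 = -5)
((-2*3 + 5) + (-71 + v))**2 = ((-2*3 + 5) + (-71 - 5))**2 = ((-6 + 5) - 76)**2 = (-1 - 76)**2 = (-77)**2 = 5929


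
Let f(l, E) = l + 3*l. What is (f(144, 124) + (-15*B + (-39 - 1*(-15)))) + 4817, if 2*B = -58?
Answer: 5804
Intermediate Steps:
B = -29 (B = (1/2)*(-58) = -29)
f(l, E) = 4*l
(f(144, 124) + (-15*B + (-39 - 1*(-15)))) + 4817 = (4*144 + (-15*(-29) + (-39 - 1*(-15)))) + 4817 = (576 + (435 + (-39 + 15))) + 4817 = (576 + (435 - 24)) + 4817 = (576 + 411) + 4817 = 987 + 4817 = 5804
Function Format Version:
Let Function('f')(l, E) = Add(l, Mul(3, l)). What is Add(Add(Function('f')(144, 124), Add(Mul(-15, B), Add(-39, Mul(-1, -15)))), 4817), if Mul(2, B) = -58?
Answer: 5804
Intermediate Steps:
B = -29 (B = Mul(Rational(1, 2), -58) = -29)
Function('f')(l, E) = Mul(4, l)
Add(Add(Function('f')(144, 124), Add(Mul(-15, B), Add(-39, Mul(-1, -15)))), 4817) = Add(Add(Mul(4, 144), Add(Mul(-15, -29), Add(-39, Mul(-1, -15)))), 4817) = Add(Add(576, Add(435, Add(-39, 15))), 4817) = Add(Add(576, Add(435, -24)), 4817) = Add(Add(576, 411), 4817) = Add(987, 4817) = 5804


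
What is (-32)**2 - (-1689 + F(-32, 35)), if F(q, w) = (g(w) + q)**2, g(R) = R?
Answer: 2704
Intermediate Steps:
F(q, w) = (q + w)**2 (F(q, w) = (w + q)**2 = (q + w)**2)
(-32)**2 - (-1689 + F(-32, 35)) = (-32)**2 - (-1689 + (-32 + 35)**2) = 1024 - (-1689 + 3**2) = 1024 - (-1689 + 9) = 1024 - 1*(-1680) = 1024 + 1680 = 2704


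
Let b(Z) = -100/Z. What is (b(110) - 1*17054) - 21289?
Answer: -421783/11 ≈ -38344.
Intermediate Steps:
(b(110) - 1*17054) - 21289 = (-100/110 - 1*17054) - 21289 = (-100*1/110 - 17054) - 21289 = (-10/11 - 17054) - 21289 = -187604/11 - 21289 = -421783/11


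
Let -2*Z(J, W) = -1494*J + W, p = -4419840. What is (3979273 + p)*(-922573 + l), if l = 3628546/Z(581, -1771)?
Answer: 353525455327857271/869785 ≈ 4.0645e+11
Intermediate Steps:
Z(J, W) = 747*J - W/2 (Z(J, W) = -(-1494*J + W)/2 = -(W - 1494*J)/2 = 747*J - W/2)
l = 7257092/869785 (l = 3628546/(747*581 - 1/2*(-1771)) = 3628546/(434007 + 1771/2) = 3628546/(869785/2) = 3628546*(2/869785) = 7257092/869785 ≈ 8.3436)
(3979273 + p)*(-922573 + l) = (3979273 - 4419840)*(-922573 + 7257092/869785) = -440567*(-802432899713/869785) = 353525455327857271/869785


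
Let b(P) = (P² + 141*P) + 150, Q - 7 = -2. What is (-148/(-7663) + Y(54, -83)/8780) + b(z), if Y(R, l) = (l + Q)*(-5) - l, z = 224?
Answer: 5511003101439/67281140 ≈ 81910.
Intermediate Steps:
Q = 5 (Q = 7 - 2 = 5)
Y(R, l) = -25 - 6*l (Y(R, l) = (l + 5)*(-5) - l = (5 + l)*(-5) - l = (-25 - 5*l) - l = -25 - 6*l)
b(P) = 150 + P² + 141*P
(-148/(-7663) + Y(54, -83)/8780) + b(z) = (-148/(-7663) + (-25 - 6*(-83))/8780) + (150 + 224² + 141*224) = (-148*(-1/7663) + (-25 + 498)*(1/8780)) + (150 + 50176 + 31584) = (148/7663 + 473*(1/8780)) + 81910 = (148/7663 + 473/8780) + 81910 = 4924039/67281140 + 81910 = 5511003101439/67281140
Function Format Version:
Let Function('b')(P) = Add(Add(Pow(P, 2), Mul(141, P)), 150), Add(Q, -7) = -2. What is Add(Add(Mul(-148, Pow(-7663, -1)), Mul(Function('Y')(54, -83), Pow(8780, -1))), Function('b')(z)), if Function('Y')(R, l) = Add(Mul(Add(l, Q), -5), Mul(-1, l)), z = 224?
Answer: Rational(5511003101439, 67281140) ≈ 81910.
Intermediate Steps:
Q = 5 (Q = Add(7, -2) = 5)
Function('Y')(R, l) = Add(-25, Mul(-6, l)) (Function('Y')(R, l) = Add(Mul(Add(l, 5), -5), Mul(-1, l)) = Add(Mul(Add(5, l), -5), Mul(-1, l)) = Add(Add(-25, Mul(-5, l)), Mul(-1, l)) = Add(-25, Mul(-6, l)))
Function('b')(P) = Add(150, Pow(P, 2), Mul(141, P))
Add(Add(Mul(-148, Pow(-7663, -1)), Mul(Function('Y')(54, -83), Pow(8780, -1))), Function('b')(z)) = Add(Add(Mul(-148, Pow(-7663, -1)), Mul(Add(-25, Mul(-6, -83)), Pow(8780, -1))), Add(150, Pow(224, 2), Mul(141, 224))) = Add(Add(Mul(-148, Rational(-1, 7663)), Mul(Add(-25, 498), Rational(1, 8780))), Add(150, 50176, 31584)) = Add(Add(Rational(148, 7663), Mul(473, Rational(1, 8780))), 81910) = Add(Add(Rational(148, 7663), Rational(473, 8780)), 81910) = Add(Rational(4924039, 67281140), 81910) = Rational(5511003101439, 67281140)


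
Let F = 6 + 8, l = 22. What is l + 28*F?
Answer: 414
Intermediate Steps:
F = 14
l + 28*F = 22 + 28*14 = 22 + 392 = 414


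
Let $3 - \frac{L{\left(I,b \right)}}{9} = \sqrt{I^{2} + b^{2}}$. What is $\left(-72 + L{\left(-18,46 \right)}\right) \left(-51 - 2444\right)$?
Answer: $112275 + 44910 \sqrt{610} \approx 1.2215 \cdot 10^{6}$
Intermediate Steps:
$L{\left(I,b \right)} = 27 - 9 \sqrt{I^{2} + b^{2}}$
$\left(-72 + L{\left(-18,46 \right)}\right) \left(-51 - 2444\right) = \left(-72 + \left(27 - 9 \sqrt{\left(-18\right)^{2} + 46^{2}}\right)\right) \left(-51 - 2444\right) = \left(-72 + \left(27 - 9 \sqrt{324 + 2116}\right)\right) \left(-2495\right) = \left(-72 + \left(27 - 9 \sqrt{2440}\right)\right) \left(-2495\right) = \left(-72 + \left(27 - 9 \cdot 2 \sqrt{610}\right)\right) \left(-2495\right) = \left(-72 + \left(27 - 18 \sqrt{610}\right)\right) \left(-2495\right) = \left(-45 - 18 \sqrt{610}\right) \left(-2495\right) = 112275 + 44910 \sqrt{610}$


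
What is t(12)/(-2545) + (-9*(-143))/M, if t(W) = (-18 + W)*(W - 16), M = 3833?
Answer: 3183423/9754985 ≈ 0.32634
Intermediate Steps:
t(W) = (-18 + W)*(-16 + W)
t(12)/(-2545) + (-9*(-143))/M = (288 + 12**2 - 34*12)/(-2545) - 9*(-143)/3833 = (288 + 144 - 408)*(-1/2545) + 1287*(1/3833) = 24*(-1/2545) + 1287/3833 = -24/2545 + 1287/3833 = 3183423/9754985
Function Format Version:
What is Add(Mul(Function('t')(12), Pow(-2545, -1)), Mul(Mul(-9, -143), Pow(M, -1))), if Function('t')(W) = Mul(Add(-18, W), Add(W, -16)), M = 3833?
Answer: Rational(3183423, 9754985) ≈ 0.32634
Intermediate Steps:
Function('t')(W) = Mul(Add(-18, W), Add(-16, W))
Add(Mul(Function('t')(12), Pow(-2545, -1)), Mul(Mul(-9, -143), Pow(M, -1))) = Add(Mul(Add(288, Pow(12, 2), Mul(-34, 12)), Pow(-2545, -1)), Mul(Mul(-9, -143), Pow(3833, -1))) = Add(Mul(Add(288, 144, -408), Rational(-1, 2545)), Mul(1287, Rational(1, 3833))) = Add(Mul(24, Rational(-1, 2545)), Rational(1287, 3833)) = Add(Rational(-24, 2545), Rational(1287, 3833)) = Rational(3183423, 9754985)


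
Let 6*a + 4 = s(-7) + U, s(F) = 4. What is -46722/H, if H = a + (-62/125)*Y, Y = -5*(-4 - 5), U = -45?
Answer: 778700/497 ≈ 1566.8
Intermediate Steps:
a = -15/2 (a = -2/3 + (4 - 45)/6 = -2/3 + (1/6)*(-41) = -2/3 - 41/6 = -15/2 ≈ -7.5000)
Y = 45 (Y = -5*(-9) = 45)
H = -1491/50 (H = -15/2 - 62/125*45 = -15/2 - 558/25 = -1491/50 ≈ -29.820)
-46722/H = -46722/(-1491/50) = -46722*(-50/1491) = 778700/497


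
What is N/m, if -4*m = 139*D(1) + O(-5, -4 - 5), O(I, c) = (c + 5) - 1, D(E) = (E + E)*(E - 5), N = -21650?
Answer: -86600/1117 ≈ -77.529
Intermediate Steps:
D(E) = 2*E*(-5 + E) (D(E) = (2*E)*(-5 + E) = 2*E*(-5 + E))
O(I, c) = 4 + c (O(I, c) = (5 + c) - 1 = 4 + c)
m = 1117/4 (m = -(139*(2*1*(-5 + 1)) + (4 + (-4 - 5)))/4 = -(139*(2*1*(-4)) + (4 - 9))/4 = -(139*(-8) - 5)/4 = -(-1112 - 5)/4 = -1/4*(-1117) = 1117/4 ≈ 279.25)
N/m = -21650/1117/4 = -21650*4/1117 = -86600/1117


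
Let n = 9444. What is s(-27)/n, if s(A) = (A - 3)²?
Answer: 75/787 ≈ 0.095299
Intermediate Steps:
s(A) = (-3 + A)²
s(-27)/n = (-3 - 27)²/9444 = (-30)²*(1/9444) = 900*(1/9444) = 75/787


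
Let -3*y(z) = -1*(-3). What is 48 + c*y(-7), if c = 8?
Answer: 40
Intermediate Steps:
y(z) = -1 (y(z) = -(-1)*(-3)/3 = -1/3*3 = -1)
48 + c*y(-7) = 48 + 8*(-1) = 48 - 8 = 40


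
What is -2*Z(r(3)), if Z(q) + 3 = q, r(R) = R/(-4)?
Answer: 15/2 ≈ 7.5000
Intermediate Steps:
r(R) = -R/4 (r(R) = R*(-1/4) = -R/4)
Z(q) = -3 + q
-2*Z(r(3)) = -2*(-3 - 1/4*3) = -2*(-3 - 3/4) = -2*(-15/4) = 15/2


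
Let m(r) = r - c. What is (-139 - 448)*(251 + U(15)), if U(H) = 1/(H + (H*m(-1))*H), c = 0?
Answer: -30940183/210 ≈ -1.4733e+5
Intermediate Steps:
m(r) = r (m(r) = r - 1*0 = r + 0 = r)
U(H) = 1/(H - H²) (U(H) = 1/(H + (H*(-1))*H) = 1/(H + (-H)*H) = 1/(H - H²))
(-139 - 448)*(251 + U(15)) = (-139 - 448)*(251 - 1/(15*(-1 + 15))) = -587*(251 - 1*1/15/14) = -587*(251 - 1*1/15*1/14) = -587*(251 - 1/210) = -587*52709/210 = -30940183/210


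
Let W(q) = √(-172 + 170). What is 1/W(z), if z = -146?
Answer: -I*√2/2 ≈ -0.70711*I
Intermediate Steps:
W(q) = I*√2 (W(q) = √(-2) = I*√2)
1/W(z) = 1/(I*√2) = -I*√2/2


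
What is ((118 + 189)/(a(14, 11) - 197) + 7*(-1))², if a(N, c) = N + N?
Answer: 2220100/28561 ≈ 77.732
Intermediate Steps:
a(N, c) = 2*N
((118 + 189)/(a(14, 11) - 197) + 7*(-1))² = ((118 + 189)/(2*14 - 197) + 7*(-1))² = (307/(28 - 197) - 7)² = (307/(-169) - 7)² = (307*(-1/169) - 7)² = (-307/169 - 7)² = (-1490/169)² = 2220100/28561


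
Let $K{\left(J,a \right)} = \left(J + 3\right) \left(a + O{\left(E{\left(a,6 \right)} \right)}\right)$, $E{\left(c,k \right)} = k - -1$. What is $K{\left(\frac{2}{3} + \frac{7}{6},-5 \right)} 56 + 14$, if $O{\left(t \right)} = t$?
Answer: $\frac{1666}{3} \approx 555.33$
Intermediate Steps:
$E{\left(c,k \right)} = 1 + k$ ($E{\left(c,k \right)} = k + 1 = 1 + k$)
$K{\left(J,a \right)} = \left(3 + J\right) \left(7 + a\right)$ ($K{\left(J,a \right)} = \left(J + 3\right) \left(a + \left(1 + 6\right)\right) = \left(3 + J\right) \left(a + 7\right) = \left(3 + J\right) \left(7 + a\right)$)
$K{\left(\frac{2}{3} + \frac{7}{6},-5 \right)} 56 + 14 = \left(21 + 3 \left(-5\right) + 7 \left(\frac{2}{3} + \frac{7}{6}\right) + \left(\frac{2}{3} + \frac{7}{6}\right) \left(-5\right)\right) 56 + 14 = \left(21 - 15 + 7 \left(2 \cdot \frac{1}{3} + 7 \cdot \frac{1}{6}\right) + \left(2 \cdot \frac{1}{3} + 7 \cdot \frac{1}{6}\right) \left(-5\right)\right) 56 + 14 = \left(21 - 15 + 7 \left(\frac{2}{3} + \frac{7}{6}\right) + \left(\frac{2}{3} + \frac{7}{6}\right) \left(-5\right)\right) 56 + 14 = \left(21 - 15 + 7 \cdot \frac{11}{6} + \frac{11}{6} \left(-5\right)\right) 56 + 14 = \left(21 - 15 + \frac{77}{6} - \frac{55}{6}\right) 56 + 14 = \frac{29}{3} \cdot 56 + 14 = \frac{1624}{3} + 14 = \frac{1666}{3}$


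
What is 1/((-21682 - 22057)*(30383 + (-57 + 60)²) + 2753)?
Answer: -1/1329312935 ≈ -7.5227e-10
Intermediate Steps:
1/((-21682 - 22057)*(30383 + (-57 + 60)²) + 2753) = 1/(-43739*(30383 + 3²) + 2753) = 1/(-43739*(30383 + 9) + 2753) = 1/(-43739*30392 + 2753) = 1/(-1329315688 + 2753) = 1/(-1329312935) = -1/1329312935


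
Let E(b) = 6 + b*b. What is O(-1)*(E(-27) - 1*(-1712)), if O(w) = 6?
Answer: 14682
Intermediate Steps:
E(b) = 6 + b**2
O(-1)*(E(-27) - 1*(-1712)) = 6*((6 + (-27)**2) - 1*(-1712)) = 6*((6 + 729) + 1712) = 6*(735 + 1712) = 6*2447 = 14682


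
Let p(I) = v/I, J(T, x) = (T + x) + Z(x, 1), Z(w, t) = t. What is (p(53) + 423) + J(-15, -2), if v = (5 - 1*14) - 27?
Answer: 21535/53 ≈ 406.32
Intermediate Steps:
v = -36 (v = (5 - 14) - 27 = -9 - 27 = -36)
J(T, x) = 1 + T + x (J(T, x) = (T + x) + 1 = 1 + T + x)
p(I) = -36/I
(p(53) + 423) + J(-15, -2) = (-36/53 + 423) + (1 - 15 - 2) = (-36*1/53 + 423) - 16 = (-36/53 + 423) - 16 = 22383/53 - 16 = 21535/53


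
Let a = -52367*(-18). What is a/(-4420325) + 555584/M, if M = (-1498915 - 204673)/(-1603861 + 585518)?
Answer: 89318146885960574/268943308075 ≈ 3.3211e+5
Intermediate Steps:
a = 942606
M = 1703588/1018343 (M = -1703588/(-1018343) = -1703588*(-1/1018343) = 1703588/1018343 ≈ 1.6729)
a/(-4420325) + 555584/M = 942606/(-4420325) + 555584/(1703588/1018343) = 942606*(-1/4420325) + 555584*(1018343/1703588) = -134658/631475 + 141443769328/425897 = 89318146885960574/268943308075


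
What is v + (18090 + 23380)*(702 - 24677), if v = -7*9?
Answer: -994243313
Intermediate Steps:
v = -63
v + (18090 + 23380)*(702 - 24677) = -63 + (18090 + 23380)*(702 - 24677) = -63 + 41470*(-23975) = -63 - 994243250 = -994243313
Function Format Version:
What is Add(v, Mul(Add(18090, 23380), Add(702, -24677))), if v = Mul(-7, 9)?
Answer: -994243313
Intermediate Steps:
v = -63
Add(v, Mul(Add(18090, 23380), Add(702, -24677))) = Add(-63, Mul(Add(18090, 23380), Add(702, -24677))) = Add(-63, Mul(41470, -23975)) = Add(-63, -994243250) = -994243313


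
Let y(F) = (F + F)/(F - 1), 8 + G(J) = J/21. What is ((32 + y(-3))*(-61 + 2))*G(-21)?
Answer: 35577/2 ≈ 17789.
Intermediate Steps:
G(J) = -8 + J/21
y(F) = 2*F/(-1 + F) (y(F) = (2*F)/(-1 + F) = 2*F/(-1 + F))
((32 + y(-3))*(-61 + 2))*G(-21) = ((32 + 2*(-3)/(-1 - 3))*(-61 + 2))*(-8 + (1/21)*(-21)) = ((32 + 2*(-3)/(-4))*(-59))*(-8 - 1) = ((32 + 2*(-3)*(-¼))*(-59))*(-9) = ((32 + 3/2)*(-59))*(-9) = ((67/2)*(-59))*(-9) = -3953/2*(-9) = 35577/2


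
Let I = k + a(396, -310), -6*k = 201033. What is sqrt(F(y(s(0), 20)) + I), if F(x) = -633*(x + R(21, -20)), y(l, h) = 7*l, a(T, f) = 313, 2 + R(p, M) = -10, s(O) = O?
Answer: I*sqrt(102386)/2 ≈ 159.99*I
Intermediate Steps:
k = -67011/2 (k = -1/6*201033 = -67011/2 ≈ -33506.)
R(p, M) = -12 (R(p, M) = -2 - 10 = -12)
F(x) = 7596 - 633*x (F(x) = -633*(x - 12) = -633*(-12 + x) = 7596 - 633*x)
I = -66385/2 (I = -67011/2 + 313 = -66385/2 ≈ -33193.)
sqrt(F(y(s(0), 20)) + I) = sqrt((7596 - 4431*0) - 66385/2) = sqrt((7596 - 633*0) - 66385/2) = sqrt((7596 + 0) - 66385/2) = sqrt(7596 - 66385/2) = sqrt(-51193/2) = I*sqrt(102386)/2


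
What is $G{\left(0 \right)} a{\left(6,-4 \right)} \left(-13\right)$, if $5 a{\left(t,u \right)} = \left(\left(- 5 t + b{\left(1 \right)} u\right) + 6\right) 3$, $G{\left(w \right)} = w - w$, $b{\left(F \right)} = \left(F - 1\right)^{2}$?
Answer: $0$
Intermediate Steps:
$b{\left(F \right)} = \left(-1 + F\right)^{2}$
$G{\left(w \right)} = 0$
$a{\left(t,u \right)} = \frac{18}{5} - 3 t$ ($a{\left(t,u \right)} = \frac{\left(\left(- 5 t + \left(-1 + 1\right)^{2} u\right) + 6\right) 3}{5} = \frac{\left(\left(- 5 t + 0^{2} u\right) + 6\right) 3}{5} = \frac{\left(\left(- 5 t + 0 u\right) + 6\right) 3}{5} = \frac{\left(\left(- 5 t + 0\right) + 6\right) 3}{5} = \frac{\left(- 5 t + 6\right) 3}{5} = \frac{\left(6 - 5 t\right) 3}{5} = \frac{18 - 15 t}{5} = \frac{18}{5} - 3 t$)
$G{\left(0 \right)} a{\left(6,-4 \right)} \left(-13\right) = 0 \left(\frac{18}{5} - 18\right) \left(-13\right) = 0 \left(- \frac{72}{5}\right) \left(-13\right) = 0 \left(-13\right) = 0$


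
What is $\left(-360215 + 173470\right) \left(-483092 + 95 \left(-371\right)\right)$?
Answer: $96796843065$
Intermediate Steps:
$\left(-360215 + 173470\right) \left(-483092 + 95 \left(-371\right)\right) = - 186745 \left(-483092 - 35245\right) = \left(-186745\right) \left(-518337\right) = 96796843065$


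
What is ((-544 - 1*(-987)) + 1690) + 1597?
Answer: 3730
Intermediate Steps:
((-544 - 1*(-987)) + 1690) + 1597 = ((-544 + 987) + 1690) + 1597 = (443 + 1690) + 1597 = 2133 + 1597 = 3730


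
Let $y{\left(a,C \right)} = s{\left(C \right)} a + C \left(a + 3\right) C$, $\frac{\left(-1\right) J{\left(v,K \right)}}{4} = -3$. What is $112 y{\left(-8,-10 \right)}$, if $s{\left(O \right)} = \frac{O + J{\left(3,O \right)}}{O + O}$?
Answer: $- \frac{279552}{5} \approx -55910.0$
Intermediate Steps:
$J{\left(v,K \right)} = 12$ ($J{\left(v,K \right)} = \left(-4\right) \left(-3\right) = 12$)
$s{\left(O \right)} = \frac{12 + O}{2 O}$ ($s{\left(O \right)} = \frac{O + 12}{O + O} = \frac{12 + O}{2 O}$)
$y{\left(a,C \right)} = C^{2} \left(3 + a\right) + \frac{a \left(12 + C\right)}{2 C}$ ($y{\left(a,C \right)} = \frac{12 + C}{2 C} a + C \left(a + 3\right) C = \frac{a \left(12 + C\right)}{2 C} + C \left(3 + a\right) C = \frac{a \left(12 + C\right)}{2 C} + C^{2} \left(3 + a\right) = C^{2} \left(3 + a\right) + \frac{a \left(12 + C\right)}{2 C}$)
$112 y{\left(-8,-10 \right)} = 112 \frac{- 8 \left(12 - 10\right) + 2 \left(-10\right)^{3} \left(3 - 8\right)}{2 \left(-10\right)} = 112 \cdot \frac{1}{2} \left(- \frac{1}{10}\right) \left(\left(-8\right) 2 + 2 \left(-1000\right) \left(-5\right)\right) = 112 \cdot \frac{1}{2} \left(- \frac{1}{10}\right) \left(-16 + 10000\right) = 112 \cdot \frac{1}{2} \left(- \frac{1}{10}\right) 9984 = 112 \left(- \frac{2496}{5}\right) = - \frac{279552}{5}$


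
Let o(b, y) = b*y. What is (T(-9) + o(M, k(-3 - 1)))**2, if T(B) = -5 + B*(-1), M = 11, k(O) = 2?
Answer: 676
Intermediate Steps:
T(B) = -5 - B
(T(-9) + o(M, k(-3 - 1)))**2 = ((-5 - 1*(-9)) + 11*2)**2 = ((-5 + 9) + 22)**2 = (4 + 22)**2 = 26**2 = 676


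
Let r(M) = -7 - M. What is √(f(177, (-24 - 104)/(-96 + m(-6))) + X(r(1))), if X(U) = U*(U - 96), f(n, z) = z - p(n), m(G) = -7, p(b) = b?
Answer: √6962079/103 ≈ 25.617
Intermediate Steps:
f(n, z) = z - n
X(U) = U*(-96 + U)
√(f(177, (-24 - 104)/(-96 + m(-6))) + X(r(1))) = √(((-24 - 104)/(-96 - 7) - 1*177) + (-7 - 1*1)*(-96 + (-7 - 1*1))) = √((-128/(-103) - 177) + (-7 - 1)*(-96 + (-7 - 1))) = √((-128*(-1/103) - 177) - 8*(-96 - 8)) = √((128/103 - 177) - 8*(-104)) = √(-18103/103 + 832) = √(67593/103) = √6962079/103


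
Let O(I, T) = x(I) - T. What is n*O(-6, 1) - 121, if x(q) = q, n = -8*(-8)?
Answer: -569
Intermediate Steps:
n = 64
O(I, T) = I - T
n*O(-6, 1) - 121 = 64*(-6 - 1*1) - 121 = 64*(-6 - 1) - 121 = 64*(-7) - 121 = -448 - 121 = -569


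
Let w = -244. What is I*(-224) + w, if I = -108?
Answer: 23948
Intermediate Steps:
I*(-224) + w = -108*(-224) - 244 = 24192 - 244 = 23948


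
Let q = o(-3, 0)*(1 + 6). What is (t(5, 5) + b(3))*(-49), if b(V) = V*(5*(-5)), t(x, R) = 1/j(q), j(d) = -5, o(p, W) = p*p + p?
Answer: 18424/5 ≈ 3684.8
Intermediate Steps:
o(p, W) = p + p² (o(p, W) = p² + p = p + p²)
q = 42 (q = (-3*(1 - 3))*(1 + 6) = -3*(-2)*7 = 6*7 = 42)
t(x, R) = -⅕ (t(x, R) = 1/(-5) = -⅕)
b(V) = -25*V (b(V) = V*(-25) = -25*V)
(t(5, 5) + b(3))*(-49) = (-⅕ - 25*3)*(-49) = (-⅕ - 75)*(-49) = -376/5*(-49) = 18424/5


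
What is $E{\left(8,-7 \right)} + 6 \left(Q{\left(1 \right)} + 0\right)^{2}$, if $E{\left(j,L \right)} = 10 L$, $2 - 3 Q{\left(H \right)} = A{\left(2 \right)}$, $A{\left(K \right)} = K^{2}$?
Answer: $- \frac{202}{3} \approx -67.333$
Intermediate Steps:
$Q{\left(H \right)} = - \frac{2}{3}$ ($Q{\left(H \right)} = \frac{2}{3} - \frac{2^{2}}{3} = \frac{2}{3} - \frac{4}{3} = - \frac{2}{3}$)
$E{\left(8,-7 \right)} + 6 \left(Q{\left(1 \right)} + 0\right)^{2} = 10 \left(-7\right) + 6 \left(- \frac{2}{3} + 0\right)^{2} = -70 + 6 \left(- \frac{2}{3}\right)^{2} = -70 + 6 \cdot \frac{4}{9} = -70 + \frac{8}{3} = - \frac{202}{3}$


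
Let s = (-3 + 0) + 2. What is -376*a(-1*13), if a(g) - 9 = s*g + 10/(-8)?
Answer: -7802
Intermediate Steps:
s = -1 (s = -3 + 2 = -1)
a(g) = 31/4 - g (a(g) = 9 + (-g + 10/(-8)) = 9 + (-g + 10*(-⅛)) = 9 + (-g - 5/4) = 9 + (-5/4 - g) = 31/4 - g)
-376*a(-1*13) = -376*(31/4 - (-1)*13) = -376*(31/4 - 1*(-13)) = -376*(31/4 + 13) = -376*83/4 = -7802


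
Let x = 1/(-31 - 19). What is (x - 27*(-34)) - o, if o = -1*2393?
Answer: 165549/50 ≈ 3311.0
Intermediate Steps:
x = -1/50 (x = 1/(-50) = -1/50 ≈ -0.020000)
o = -2393
(x - 27*(-34)) - o = (-1/50 - 27*(-34)) - 1*(-2393) = (-1/50 + 918) + 2393 = 45899/50 + 2393 = 165549/50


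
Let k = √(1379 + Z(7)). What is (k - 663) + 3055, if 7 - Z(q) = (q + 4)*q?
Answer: 2392 + √1309 ≈ 2428.2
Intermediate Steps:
Z(q) = 7 - q*(4 + q) (Z(q) = 7 - (q + 4)*q = 7 - (4 + q)*q = 7 - q*(4 + q))
k = √1309 (k = √(1379 + (7 - 1*7² - 4*7)) = √(1379 + (7 - 1*49 - 28)) = √(1379 + (7 - 49 - 28)) = √(1379 - 70) = √1309 ≈ 36.180)
(k - 663) + 3055 = (√1309 - 663) + 3055 = (-663 + √1309) + 3055 = 2392 + √1309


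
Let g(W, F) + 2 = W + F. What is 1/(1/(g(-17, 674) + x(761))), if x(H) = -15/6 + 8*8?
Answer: 1433/2 ≈ 716.50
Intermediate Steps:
x(H) = 123/2 (x(H) = -15*1/6 + 64 = -5/2 + 64 = 123/2)
g(W, F) = -2 + F + W (g(W, F) = -2 + (W + F) = -2 + (F + W) = -2 + F + W)
1/(1/(g(-17, 674) + x(761))) = 1/(1/((-2 + 674 - 17) + 123/2)) = 1/(1/(655 + 123/2)) = 1/(1/(1433/2)) = 1/(2/1433) = 1433/2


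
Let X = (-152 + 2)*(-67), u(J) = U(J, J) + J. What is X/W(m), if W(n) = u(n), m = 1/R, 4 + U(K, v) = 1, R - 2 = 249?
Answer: -1261275/376 ≈ -3354.5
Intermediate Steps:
R = 251 (R = 2 + 249 = 251)
U(K, v) = -3 (U(K, v) = -4 + 1 = -3)
u(J) = -3 + J
m = 1/251 ≈ 0.0039841
W(n) = -3 + n
X = 10050 (X = -150*(-67) = 10050)
X/W(m) = 10050/(-3 + 1/251) = 10050/(-752/251) = 10050*(-251/752) = -1261275/376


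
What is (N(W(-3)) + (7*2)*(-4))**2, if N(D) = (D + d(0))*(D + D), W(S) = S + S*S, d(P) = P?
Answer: 256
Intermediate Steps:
W(S) = S + S**2
N(D) = 2*D**2 (N(D) = (D + 0)*(D + D) = D*(2*D) = 2*D**2)
(N(W(-3)) + (7*2)*(-4))**2 = (2*(-3*(1 - 3))**2 + (7*2)*(-4))**2 = (2*(-3*(-2))**2 + 14*(-4))**2 = (2*6**2 - 56)**2 = (2*36 - 56)**2 = (72 - 56)**2 = 16**2 = 256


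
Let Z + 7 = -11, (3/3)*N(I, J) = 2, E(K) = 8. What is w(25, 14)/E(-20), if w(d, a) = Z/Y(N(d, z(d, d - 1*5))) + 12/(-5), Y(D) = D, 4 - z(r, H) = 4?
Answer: -57/40 ≈ -1.4250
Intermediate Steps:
z(r, H) = 0 (z(r, H) = 4 - 1*4 = 4 - 4 = 0)
N(I, J) = 2
Z = -18 (Z = -7 - 11 = -18)
w(d, a) = -57/5 (w(d, a) = -18/2 + 12/(-5) = -18*½ + 12*(-⅕) = -9 - 12/5 = -57/5)
w(25, 14)/E(-20) = -57/5/8 = -57/5*⅛ = -57/40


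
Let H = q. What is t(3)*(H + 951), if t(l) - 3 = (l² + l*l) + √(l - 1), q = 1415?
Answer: 49686 + 2366*√2 ≈ 53032.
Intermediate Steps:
H = 1415
t(l) = 3 + √(-1 + l) + 2*l² (t(l) = 3 + ((l² + l*l) + √(l - 1)) = 3 + ((l² + l²) + √(-1 + l)) = 3 + (2*l² + √(-1 + l)) = 3 + (√(-1 + l) + 2*l²) = 3 + √(-1 + l) + 2*l²)
t(3)*(H + 951) = (3 + √(-1 + 3) + 2*3²)*(1415 + 951) = (3 + √2 + 2*9)*2366 = (3 + √2 + 18)*2366 = (21 + √2)*2366 = 49686 + 2366*√2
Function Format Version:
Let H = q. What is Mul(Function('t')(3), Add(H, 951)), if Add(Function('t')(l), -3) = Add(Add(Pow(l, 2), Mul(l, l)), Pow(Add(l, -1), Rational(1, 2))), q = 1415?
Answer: Add(49686, Mul(2366, Pow(2, Rational(1, 2)))) ≈ 53032.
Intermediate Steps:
H = 1415
Function('t')(l) = Add(3, Pow(Add(-1, l), Rational(1, 2)), Mul(2, Pow(l, 2))) (Function('t')(l) = Add(3, Add(Add(Pow(l, 2), Mul(l, l)), Pow(Add(l, -1), Rational(1, 2)))) = Add(3, Add(Add(Pow(l, 2), Pow(l, 2)), Pow(Add(-1, l), Rational(1, 2)))) = Add(3, Add(Mul(2, Pow(l, 2)), Pow(Add(-1, l), Rational(1, 2)))) = Add(3, Add(Pow(Add(-1, l), Rational(1, 2)), Mul(2, Pow(l, 2)))) = Add(3, Pow(Add(-1, l), Rational(1, 2)), Mul(2, Pow(l, 2))))
Mul(Function('t')(3), Add(H, 951)) = Mul(Add(3, Pow(Add(-1, 3), Rational(1, 2)), Mul(2, Pow(3, 2))), Add(1415, 951)) = Mul(Add(3, Pow(2, Rational(1, 2)), Mul(2, 9)), 2366) = Mul(Add(3, Pow(2, Rational(1, 2)), 18), 2366) = Mul(Add(21, Pow(2, Rational(1, 2))), 2366) = Add(49686, Mul(2366, Pow(2, Rational(1, 2))))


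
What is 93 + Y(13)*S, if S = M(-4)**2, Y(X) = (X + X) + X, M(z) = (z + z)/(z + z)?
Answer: 132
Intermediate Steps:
M(z) = 1 (M(z) = (2*z)/((2*z)) = (2*z)*(1/(2*z)) = 1)
Y(X) = 3*X (Y(X) = 2*X + X = 3*X)
S = 1 (S = 1**2 = 1)
93 + Y(13)*S = 93 + (3*13)*1 = 93 + 39*1 = 93 + 39 = 132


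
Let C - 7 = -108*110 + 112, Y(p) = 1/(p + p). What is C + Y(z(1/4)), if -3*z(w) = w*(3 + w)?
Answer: -152917/13 ≈ -11763.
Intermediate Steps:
z(w) = -w*(3 + w)/3
Y(p) = 1/(2*p)
C = -11761 (C = 7 + (-108*110 + 112) = 7 + (-11880 + 112) = 7 - 11768 = -11761)
C + Y(z(1/4)) = -11761 + 1/(2*((-1/3*(3 + 1/4)/4))) = -11761 + 1/(2*((-1/3*1/4*(3 + 1/4)))) = -11761 + 1/(2*((-1/3*1/4*13/4))) = -11761 + 1/(2*(-13/48)) = -11761 + (1/2)*(-48/13) = -11761 - 24/13 = -152917/13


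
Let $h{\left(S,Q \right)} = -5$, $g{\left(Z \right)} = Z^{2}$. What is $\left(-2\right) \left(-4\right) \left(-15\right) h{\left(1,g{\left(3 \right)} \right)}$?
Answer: $600$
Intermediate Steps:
$\left(-2\right) \left(-4\right) \left(-15\right) h{\left(1,g{\left(3 \right)} \right)} = \left(-2\right) \left(-4\right) \left(-15\right) \left(-5\right) = 8 \left(-15\right) \left(-5\right) = \left(-120\right) \left(-5\right) = 600$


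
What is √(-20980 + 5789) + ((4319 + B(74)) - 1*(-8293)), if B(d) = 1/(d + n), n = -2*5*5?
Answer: 302689/24 + I*√15191 ≈ 12612.0 + 123.25*I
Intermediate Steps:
n = -50 (n = -10*5 = -50)
B(d) = 1/(-50 + d) (B(d) = 1/(d - 50) = 1/(-50 + d))
√(-20980 + 5789) + ((4319 + B(74)) - 1*(-8293)) = √(-20980 + 5789) + ((4319 + 1/(-50 + 74)) - 1*(-8293)) = √(-15191) + ((4319 + 1/24) + 8293) = I*√15191 + ((4319 + 1/24) + 8293) = I*√15191 + (103657/24 + 8293) = I*√15191 + 302689/24 = 302689/24 + I*√15191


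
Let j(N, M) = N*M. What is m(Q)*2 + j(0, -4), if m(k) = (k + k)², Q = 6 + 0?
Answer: 288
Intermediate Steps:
j(N, M) = M*N
Q = 6
m(k) = 4*k² (m(k) = (2*k)² = 4*k²)
m(Q)*2 + j(0, -4) = (4*6²)*2 - 4*0 = (4*36)*2 + 0 = 144*2 + 0 = 288 + 0 = 288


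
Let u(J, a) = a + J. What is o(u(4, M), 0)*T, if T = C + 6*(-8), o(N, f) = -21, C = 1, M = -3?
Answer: 987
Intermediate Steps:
u(J, a) = J + a
T = -47 (T = 1 + 6*(-8) = 1 - 48 = -47)
o(u(4, M), 0)*T = -21*(-47) = 987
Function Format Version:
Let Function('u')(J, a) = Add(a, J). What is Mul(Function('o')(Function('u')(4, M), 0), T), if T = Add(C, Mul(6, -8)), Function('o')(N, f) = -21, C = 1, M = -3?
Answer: 987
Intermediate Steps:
Function('u')(J, a) = Add(J, a)
T = -47 (T = Add(1, Mul(6, -8)) = Add(1, -48) = -47)
Mul(Function('o')(Function('u')(4, M), 0), T) = Mul(-21, -47) = 987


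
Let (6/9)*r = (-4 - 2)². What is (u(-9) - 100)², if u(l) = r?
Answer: 2116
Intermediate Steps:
r = 54 (r = 3*(-4 - 2)²/2 = (3/2)*(-6)² = (3/2)*36 = 54)
u(l) = 54
(u(-9) - 100)² = (54 - 100)² = (-46)² = 2116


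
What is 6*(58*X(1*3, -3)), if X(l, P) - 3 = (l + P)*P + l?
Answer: 2088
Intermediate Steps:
X(l, P) = 3 + l + P*(P + l) (X(l, P) = 3 + ((l + P)*P + l) = 3 + ((P + l)*P + l) = 3 + (P*(P + l) + l) = 3 + (l + P*(P + l)) = 3 + l + P*(P + l))
6*(58*X(1*3, -3)) = 6*(58*(3 + 1*3 + (-3)² - 3*3)) = 6*(58*(3 + 3 + 9 - 3*3)) = 6*(58*(3 + 3 + 9 - 9)) = 6*(58*6) = 6*348 = 2088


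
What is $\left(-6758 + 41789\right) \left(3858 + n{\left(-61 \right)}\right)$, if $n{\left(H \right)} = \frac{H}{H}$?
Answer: $135184629$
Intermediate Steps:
$n{\left(H \right)} = 1$
$\left(-6758 + 41789\right) \left(3858 + n{\left(-61 \right)}\right) = \left(-6758 + 41789\right) \left(3858 + 1\right) = 35031 \cdot 3859 = 135184629$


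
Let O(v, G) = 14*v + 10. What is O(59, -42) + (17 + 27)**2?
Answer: 2772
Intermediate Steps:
O(v, G) = 10 + 14*v
O(59, -42) + (17 + 27)**2 = (10 + 14*59) + (17 + 27)**2 = (10 + 826) + 44**2 = 836 + 1936 = 2772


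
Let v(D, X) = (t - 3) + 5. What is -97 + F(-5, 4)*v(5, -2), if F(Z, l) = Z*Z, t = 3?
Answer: 28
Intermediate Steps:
v(D, X) = 5 (v(D, X) = (3 - 3) + 5 = 0 + 5 = 5)
F(Z, l) = Z²
-97 + F(-5, 4)*v(5, -2) = -97 + (-5)²*5 = -97 + 25*5 = -97 + 125 = 28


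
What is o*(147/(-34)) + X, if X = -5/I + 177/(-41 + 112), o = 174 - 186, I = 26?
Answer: 1700371/31382 ≈ 54.183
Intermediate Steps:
o = -12
X = 4247/1846 (X = -5/26 + 177/(-41 + 112) = -5*1/26 + 177/71 = -5/26 + 177*(1/71) = -5/26 + 177/71 = 4247/1846 ≈ 2.3007)
o*(147/(-34)) + X = -1764/(-34) + 4247/1846 = -1764*(-1)/34 + 4247/1846 = -12*(-147/34) + 4247/1846 = 882/17 + 4247/1846 = 1700371/31382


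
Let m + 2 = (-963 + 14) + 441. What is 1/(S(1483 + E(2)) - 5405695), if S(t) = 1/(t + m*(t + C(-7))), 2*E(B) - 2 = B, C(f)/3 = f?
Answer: -745155/4028080657726 ≈ -1.8499e-7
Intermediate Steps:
C(f) = 3*f
E(B) = 1 + B/2
m = -510 (m = -2 + ((-963 + 14) + 441) = -2 + (-949 + 441) = -2 - 508 = -510)
S(t) = 1/(10710 - 509*t) (S(t) = 1/(t - 510*(t + 3*(-7))) = 1/(t - 510*(t - 21)) = 1/(t - 510*(-21 + t)) = 1/(t + (10710 - 510*t)) = 1/(10710 - 509*t))
1/(S(1483 + E(2)) - 5405695) = 1/(-1/(-10710 + 509*(1483 + (1 + (1/2)*2))) - 5405695) = 1/(-1/(-10710 + 509*(1483 + (1 + 1))) - 5405695) = 1/(-1/(-10710 + 509*(1483 + 2)) - 5405695) = 1/(-1/(-10710 + 509*1485) - 5405695) = 1/(-1/(-10710 + 755865) - 5405695) = 1/(-1/745155 - 5405695) = 1/(-4028080657726/745155) = -745155/4028080657726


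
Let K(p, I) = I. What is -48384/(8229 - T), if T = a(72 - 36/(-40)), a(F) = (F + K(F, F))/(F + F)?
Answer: -12096/2057 ≈ -5.8804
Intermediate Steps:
a(F) = 1 (a(F) = (F + F)/(F + F) = (2*F)/((2*F)) = (2*F)*(1/(2*F)) = 1)
T = 1
-48384/(8229 - T) = -48384/(8229 - 1*1) = -48384/(8229 - 1) = -48384/8228 = -48384*1/8228 = -12096/2057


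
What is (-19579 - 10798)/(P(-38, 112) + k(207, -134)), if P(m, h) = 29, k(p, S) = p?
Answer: -30377/236 ≈ -128.72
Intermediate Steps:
(-19579 - 10798)/(P(-38, 112) + k(207, -134)) = (-19579 - 10798)/(29 + 207) = -30377/236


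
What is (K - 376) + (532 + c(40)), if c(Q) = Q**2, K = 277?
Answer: 2033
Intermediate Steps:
(K - 376) + (532 + c(40)) = (277 - 376) + (532 + 40**2) = -99 + (532 + 1600) = -99 + 2132 = 2033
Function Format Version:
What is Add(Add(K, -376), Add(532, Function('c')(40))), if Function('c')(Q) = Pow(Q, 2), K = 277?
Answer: 2033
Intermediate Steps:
Add(Add(K, -376), Add(532, Function('c')(40))) = Add(Add(277, -376), Add(532, Pow(40, 2))) = Add(-99, Add(532, 1600)) = Add(-99, 2132) = 2033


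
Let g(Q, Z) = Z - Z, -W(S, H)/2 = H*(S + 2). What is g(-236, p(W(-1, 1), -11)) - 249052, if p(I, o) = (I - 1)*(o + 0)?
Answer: -249052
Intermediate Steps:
W(S, H) = -2*H*(2 + S) (W(S, H) = -2*H*(S + 2) = -2*H*(2 + S))
p(I, o) = o*(-1 + I) (p(I, o) = (-1 + I)*o = o*(-1 + I))
g(Q, Z) = 0
g(-236, p(W(-1, 1), -11)) - 249052 = 0 - 249052 = -249052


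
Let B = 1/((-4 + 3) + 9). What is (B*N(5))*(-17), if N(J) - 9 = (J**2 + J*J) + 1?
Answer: -255/2 ≈ -127.50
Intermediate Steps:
B = 1/8 (B = 1/(-1 + 9) = 1/8 ≈ 0.12500)
N(J) = 10 + 2*J**2 (N(J) = 9 + ((J**2 + J*J) + 1) = 9 + ((J**2 + J**2) + 1) = 9 + (2*J**2 + 1) = 9 + (1 + 2*J**2) = 10 + 2*J**2)
(B*N(5))*(-17) = ((10 + 2*5**2)/8)*(-17) = ((10 + 2*25)/8)*(-17) = ((10 + 50)/8)*(-17) = ((1/8)*60)*(-17) = (15/2)*(-17) = -255/2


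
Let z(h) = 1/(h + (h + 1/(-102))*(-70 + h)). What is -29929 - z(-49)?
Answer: -1038506377/34699 ≈ -29929.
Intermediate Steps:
z(h) = 1/(h + (-70 + h)*(-1/102 + h)) (z(h) = 1/(h + (h - 1/102)*(-70 + h)) = 1/(h + (-1/102 + h)*(-70 + h)) = 1/(h + (-70 + h)*(-1/102 + h)))
-29929 - z(-49) = -29929 - 102/(70 - 7039*(-49) + 102*(-49)²) = -29929 - 102/(70 + 344911 + 102*2401) = -29929 - 102/(70 + 344911 + 244902) = -29929 - 102/589883 = -29929 - 1*6/34699 = -29929 - 6/34699 = -1038506377/34699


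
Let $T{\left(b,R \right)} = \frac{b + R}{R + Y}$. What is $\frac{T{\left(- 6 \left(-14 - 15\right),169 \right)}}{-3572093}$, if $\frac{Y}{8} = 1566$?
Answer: $- \frac{49}{6479266403} \approx -7.5626 \cdot 10^{-9}$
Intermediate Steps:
$Y = 12528$ ($Y = 8 \cdot 1566 = 12528$)
$T{\left(b,R \right)} = \frac{R + b}{12528 + R}$ ($T{\left(b,R \right)} = \frac{b + R}{R + 12528} = \frac{R + b}{12528 + R}$)
$\frac{T{\left(- 6 \left(-14 - 15\right),169 \right)}}{-3572093} = \frac{\frac{1}{12528 + 169} \left(169 - 6 \left(-14 - 15\right)\right)}{-3572093} = \frac{169 - -174}{12697} \left(- \frac{1}{3572093}\right) = \frac{169 + 174}{12697} \left(- \frac{1}{3572093}\right) = \frac{1}{12697} \cdot 343 \left(- \frac{1}{3572093}\right) = \frac{343}{12697} \left(- \frac{1}{3572093}\right) = - \frac{49}{6479266403}$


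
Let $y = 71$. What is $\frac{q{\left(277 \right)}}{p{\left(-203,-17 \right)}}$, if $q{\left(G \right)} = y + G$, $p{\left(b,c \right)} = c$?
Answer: $- \frac{348}{17} \approx -20.471$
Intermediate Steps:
$q{\left(G \right)} = 71 + G$
$\frac{q{\left(277 \right)}}{p{\left(-203,-17 \right)}} = \frac{71 + 277}{-17} = 348 \left(- \frac{1}{17}\right) = - \frac{348}{17}$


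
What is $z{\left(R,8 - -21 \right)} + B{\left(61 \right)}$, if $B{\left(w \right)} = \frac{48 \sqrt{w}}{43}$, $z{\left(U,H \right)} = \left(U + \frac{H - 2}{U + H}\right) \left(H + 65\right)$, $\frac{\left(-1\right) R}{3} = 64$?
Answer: $- \frac{2944362}{163} + \frac{48 \sqrt{61}}{43} \approx -18055.0$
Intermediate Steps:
$R = -192$ ($R = \left(-3\right) 64 = -192$)
$z{\left(U,H \right)} = \left(65 + H\right) \left(U + \frac{-2 + H}{H + U}\right)$ ($z{\left(U,H \right)} = \left(U + \frac{-2 + H}{H + U}\right) \left(65 + H\right) = \left(65 + H\right) \left(U + \frac{-2 + H}{H + U}\right)$)
$B{\left(w \right)} = \frac{48 \sqrt{w}}{43}$ ($B{\left(w \right)} = 48 \sqrt{w} \frac{1}{43} = \frac{48 \sqrt{w}}{43}$)
$z{\left(R,8 - -21 \right)} + B{\left(61 \right)} = \frac{-130 + \left(8 - -21\right)^{2} + 63 \left(8 - -21\right) + 65 \left(-192\right)^{2} + \left(8 - -21\right) \left(-192\right)^{2} - 192 \left(8 - -21\right)^{2} + 65 \left(8 - -21\right) \left(-192\right)}{\left(8 - -21\right) - 192} + \frac{48 \sqrt{61}}{43} = \frac{-130 + \left(8 + 21\right)^{2} + 63 \left(8 + 21\right) + 65 \cdot 36864 + \left(8 + 21\right) 36864 - 192 \left(8 + 21\right)^{2} + 65 \left(8 + 21\right) \left(-192\right)}{\left(8 + 21\right) - 192} + \frac{48 \sqrt{61}}{43} = \frac{-130 + 29^{2} + 63 \cdot 29 + 2396160 + 29 \cdot 36864 - 192 \cdot 29^{2} + 65 \cdot 29 \left(-192\right)}{29 - 192} + \frac{48 \sqrt{61}}{43} = \frac{-130 + 841 + 1827 + 2396160 + 1069056 - 161472 - 361920}{-163} + \frac{48 \sqrt{61}}{43} = - \frac{-130 + 841 + 1827 + 2396160 + 1069056 - 161472 - 361920}{163} + \frac{48 \sqrt{61}}{43} = \left(- \frac{1}{163}\right) 2944362 + \frac{48 \sqrt{61}}{43} = - \frac{2944362}{163} + \frac{48 \sqrt{61}}{43}$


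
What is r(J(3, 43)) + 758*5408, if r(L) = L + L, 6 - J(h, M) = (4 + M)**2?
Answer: 4094858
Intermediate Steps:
J(h, M) = 6 - (4 + M)**2
r(L) = 2*L
r(J(3, 43)) + 758*5408 = 2*(6 - (4 + 43)**2) + 758*5408 = 2*(6 - 1*47**2) + 4099264 = 2*(6 - 1*2209) + 4099264 = 2*(6 - 2209) + 4099264 = 2*(-2203) + 4099264 = -4406 + 4099264 = 4094858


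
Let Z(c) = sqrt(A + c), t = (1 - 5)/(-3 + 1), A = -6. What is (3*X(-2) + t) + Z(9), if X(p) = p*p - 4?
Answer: 2 + sqrt(3) ≈ 3.7321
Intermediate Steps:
X(p) = -4 + p**2 (X(p) = p**2 - 4 = -4 + p**2)
t = 2 (t = -4/(-2) = -4*(-1/2) = 2)
Z(c) = sqrt(-6 + c)
(3*X(-2) + t) + Z(9) = (3*(-4 + (-2)**2) + 2) + sqrt(-6 + 9) = (3*(-4 + 4) + 2) + sqrt(3) = (3*0 + 2) + sqrt(3) = (0 + 2) + sqrt(3) = 2 + sqrt(3)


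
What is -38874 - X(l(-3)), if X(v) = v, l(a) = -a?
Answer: -38877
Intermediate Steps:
-38874 - X(l(-3)) = -38874 - (-1)*(-3) = -38874 - 1*3 = -38874 - 3 = -38877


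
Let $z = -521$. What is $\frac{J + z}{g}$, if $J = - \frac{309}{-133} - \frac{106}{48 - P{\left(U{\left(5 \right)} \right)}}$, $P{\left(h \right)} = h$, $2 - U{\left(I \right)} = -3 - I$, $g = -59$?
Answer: $\frac{69355}{7847} \approx 8.8384$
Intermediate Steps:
$U{\left(I \right)} = 5 + I$ ($U{\left(I \right)} = 2 - \left(-3 - I\right) = 2 + \left(3 + I\right) = 5 + I$)
$J = - \frac{62}{133}$ ($J = - \frac{309}{-133} - \frac{106}{48 - \left(5 + 5\right)} = \left(-309\right) \left(- \frac{1}{133}\right) - \frac{106}{48 - 10} = \frac{309}{133} - \frac{106}{48 - 10} = \frac{309}{133} - \frac{106}{38} = \frac{309}{133} - \frac{53}{19} = - \frac{62}{133} \approx -0.46617$)
$\frac{J + z}{g} = \frac{- \frac{62}{133} - 521}{-59} = \left(- \frac{1}{59}\right) \left(- \frac{69355}{133}\right) = \frac{69355}{7847}$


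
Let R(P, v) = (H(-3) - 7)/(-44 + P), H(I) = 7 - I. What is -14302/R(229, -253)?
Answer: -2645870/3 ≈ -8.8196e+5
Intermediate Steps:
R(P, v) = 3/(-44 + P) (R(P, v) = ((7 - 1*(-3)) - 7)/(-44 + P) = ((7 + 3) - 7)/(-44 + P) = (10 - 7)/(-44 + P) = 3/(-44 + P))
-14302/R(229, -253) = -14302/(3/(-44 + 229)) = -14302/(3/185) = -14302/(3*(1/185)) = -14302/3/185 = -14302*185/3 = -2645870/3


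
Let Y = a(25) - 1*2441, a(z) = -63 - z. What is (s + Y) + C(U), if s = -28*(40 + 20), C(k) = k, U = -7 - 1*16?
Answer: -4232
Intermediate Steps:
U = -23 (U = -7 - 16 = -23)
s = -1680 (s = -28*60 = -1680)
Y = -2529 (Y = (-63 - 1*25) - 1*2441 = (-63 - 25) - 2441 = -88 - 2441 = -2529)
(s + Y) + C(U) = (-1680 - 2529) - 23 = -4209 - 23 = -4232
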